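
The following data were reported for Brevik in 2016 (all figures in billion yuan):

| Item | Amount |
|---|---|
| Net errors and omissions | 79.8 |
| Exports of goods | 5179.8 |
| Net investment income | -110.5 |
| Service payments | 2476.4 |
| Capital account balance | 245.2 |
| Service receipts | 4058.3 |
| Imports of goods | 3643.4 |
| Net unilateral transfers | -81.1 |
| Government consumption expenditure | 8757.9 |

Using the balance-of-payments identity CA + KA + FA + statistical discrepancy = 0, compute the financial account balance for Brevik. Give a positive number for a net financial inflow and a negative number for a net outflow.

Goods balance = 5179.8 - 3643.4 = 1536.4
Services balance = 4058.3 - 2476.4 = 1581.9
Trade balance (goods + services) = 1536.4 + 1581.9 = 3118.3
Net primary income = -110.5
Net secondary income = -81.1
Current account = 3118.3 + (-110.5) + (-81.1) = 2926.7
Financial account = -(2926.7 + 245.2 + 79.8) = -3251.7

-3251.7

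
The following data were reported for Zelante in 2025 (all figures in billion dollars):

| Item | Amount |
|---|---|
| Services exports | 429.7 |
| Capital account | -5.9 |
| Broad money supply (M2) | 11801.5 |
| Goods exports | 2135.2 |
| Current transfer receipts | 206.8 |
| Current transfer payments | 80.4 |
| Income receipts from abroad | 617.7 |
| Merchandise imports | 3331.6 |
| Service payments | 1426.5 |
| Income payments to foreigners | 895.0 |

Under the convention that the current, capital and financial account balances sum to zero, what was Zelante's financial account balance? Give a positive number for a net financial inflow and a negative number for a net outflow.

Goods balance = 2135.2 - 3331.6 = -1196.4
Services balance = 429.7 - 1426.5 = -996.8
Trade balance (goods + services) = -1196.4 + (-996.8) = -2193.2
Net primary income = 617.7 - 895.0 = -277.3
Net secondary income = 206.8 - 80.4 = 126.4
Current account = -2193.2 + (-277.3) + 126.4 = -2344.1
Financial account = -(-2344.1 + (-5.9)) = 2350.0

2350.0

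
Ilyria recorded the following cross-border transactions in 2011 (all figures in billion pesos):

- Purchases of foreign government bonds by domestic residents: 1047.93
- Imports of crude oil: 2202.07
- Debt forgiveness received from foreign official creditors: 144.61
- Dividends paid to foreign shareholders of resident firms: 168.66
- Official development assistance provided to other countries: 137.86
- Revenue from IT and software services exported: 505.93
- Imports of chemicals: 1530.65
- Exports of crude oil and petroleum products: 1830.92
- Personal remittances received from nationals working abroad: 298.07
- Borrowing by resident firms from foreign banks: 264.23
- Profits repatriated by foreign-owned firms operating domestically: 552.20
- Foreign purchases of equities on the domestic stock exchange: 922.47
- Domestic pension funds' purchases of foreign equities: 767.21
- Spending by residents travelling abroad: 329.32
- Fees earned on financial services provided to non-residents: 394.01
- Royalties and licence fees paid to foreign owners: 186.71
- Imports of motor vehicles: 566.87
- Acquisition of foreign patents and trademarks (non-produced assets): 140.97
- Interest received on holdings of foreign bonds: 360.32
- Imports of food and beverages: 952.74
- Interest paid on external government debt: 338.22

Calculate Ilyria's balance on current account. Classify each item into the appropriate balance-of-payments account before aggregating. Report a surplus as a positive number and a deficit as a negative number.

-3576.05

Goods: -2202.07 + 1830.92 - 952.74 - 1530.65 - 566.87 = -3421.41
Services: 505.93 - 186.71 - 329.32 + 394.01 = 383.91
Primary income: 360.32 - 338.22 - 168.66 - 552.20 = -698.76
Secondary income: -137.86 + 298.07 = 160.21
Current account = (-3421.41) + 383.91 + (-698.76) + 160.21 = -3576.05
(Excluded from the current account — financial account: purchases of foreign government bonds by domestic residents 1047.93, borrowing by resident firms from foreign banks 264.23, foreign purchases of equities on the domestic stock exchange 922.47, domestic pension funds' purchases of foreign equities 767.21; capital account: debt forgiveness received from foreign official creditors 144.61, acquisition of foreign patents and trademarks (non-produced assets) 140.97.)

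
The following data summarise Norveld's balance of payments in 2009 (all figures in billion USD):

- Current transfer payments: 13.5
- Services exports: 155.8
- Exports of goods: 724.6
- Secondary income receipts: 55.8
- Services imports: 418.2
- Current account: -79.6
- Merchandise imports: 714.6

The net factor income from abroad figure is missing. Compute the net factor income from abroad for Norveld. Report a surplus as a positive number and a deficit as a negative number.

Current account = goods balance + services balance + net primary income + net secondary income
Sum of the known components = -210.1
Net factor income from abroad = CA - (known components) = -79.6 - (-210.1) = 130.5

130.5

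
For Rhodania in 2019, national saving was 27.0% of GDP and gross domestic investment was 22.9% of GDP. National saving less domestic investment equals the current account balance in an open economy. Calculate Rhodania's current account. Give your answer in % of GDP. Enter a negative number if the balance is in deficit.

4.1

S - I = CA (net lending to the rest of the world).
CA = S - I = 27.0 - 22.9 = 4.1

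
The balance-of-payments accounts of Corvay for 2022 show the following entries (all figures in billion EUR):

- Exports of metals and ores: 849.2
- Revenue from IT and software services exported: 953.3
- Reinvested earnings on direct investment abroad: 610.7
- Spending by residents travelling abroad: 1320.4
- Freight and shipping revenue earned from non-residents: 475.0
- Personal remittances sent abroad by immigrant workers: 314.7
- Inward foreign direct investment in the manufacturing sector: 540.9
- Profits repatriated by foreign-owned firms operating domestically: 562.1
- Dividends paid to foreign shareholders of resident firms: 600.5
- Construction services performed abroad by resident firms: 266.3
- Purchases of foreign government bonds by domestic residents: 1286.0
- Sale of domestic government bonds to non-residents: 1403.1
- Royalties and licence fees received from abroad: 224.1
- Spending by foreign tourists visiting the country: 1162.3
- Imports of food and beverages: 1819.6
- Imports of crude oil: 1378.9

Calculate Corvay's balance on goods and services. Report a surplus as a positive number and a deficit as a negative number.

-588.7

Goods: -1819.6 - 1378.9 + 849.2 = -2349.3
Services: -1320.4 + 953.3 + 475.0 + 266.3 + 1162.3 + 224.1 = 1760.6
Trade balance = -2349.3 + 1760.6 = -588.7
(Excluded from the trade balance — primary income: reinvested earnings on direct investment abroad 610.7, profits repatriated by foreign-owned firms operating domestically 562.1, dividends paid to foreign shareholders of resident firms 600.5; secondary income: personal remittances sent abroad by immigrant workers 314.7; financial account: inward foreign direct investment in the manufacturing sector 540.9, purchases of foreign government bonds by domestic residents 1286.0, sale of domestic government bonds to non-residents 1403.1.)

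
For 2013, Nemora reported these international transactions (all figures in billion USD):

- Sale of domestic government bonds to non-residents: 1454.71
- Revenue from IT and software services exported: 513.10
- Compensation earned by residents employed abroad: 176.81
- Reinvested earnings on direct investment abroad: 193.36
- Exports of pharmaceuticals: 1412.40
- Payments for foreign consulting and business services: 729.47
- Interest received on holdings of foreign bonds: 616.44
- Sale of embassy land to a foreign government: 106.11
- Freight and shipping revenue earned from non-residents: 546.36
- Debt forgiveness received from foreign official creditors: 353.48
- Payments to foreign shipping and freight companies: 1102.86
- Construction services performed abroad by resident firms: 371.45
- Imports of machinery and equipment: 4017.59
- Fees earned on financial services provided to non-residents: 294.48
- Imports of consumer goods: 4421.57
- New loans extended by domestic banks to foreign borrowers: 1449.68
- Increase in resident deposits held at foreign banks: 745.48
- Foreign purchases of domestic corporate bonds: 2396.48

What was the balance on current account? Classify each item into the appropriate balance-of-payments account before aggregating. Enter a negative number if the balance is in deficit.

Goods: -4421.57 + 1412.40 - 4017.59 = -7026.76
Services: 294.48 + 371.45 + 546.36 - 729.47 + 513.10 - 1102.86 = -106.94
Primary income: 616.44 + 176.81 + 193.36 = 986.61
Current account = (-7026.76) + (-106.94) + 986.61 = -6147.09
(Excluded from the current account — financial account: sale of domestic government bonds to non-residents 1454.71, new loans extended by domestic banks to foreign borrowers 1449.68, increase in resident deposits held at foreign banks 745.48, foreign purchases of domestic corporate bonds 2396.48; capital account: sale of embassy land to a foreign government 106.11, debt forgiveness received from foreign official creditors 353.48.)

-6147.09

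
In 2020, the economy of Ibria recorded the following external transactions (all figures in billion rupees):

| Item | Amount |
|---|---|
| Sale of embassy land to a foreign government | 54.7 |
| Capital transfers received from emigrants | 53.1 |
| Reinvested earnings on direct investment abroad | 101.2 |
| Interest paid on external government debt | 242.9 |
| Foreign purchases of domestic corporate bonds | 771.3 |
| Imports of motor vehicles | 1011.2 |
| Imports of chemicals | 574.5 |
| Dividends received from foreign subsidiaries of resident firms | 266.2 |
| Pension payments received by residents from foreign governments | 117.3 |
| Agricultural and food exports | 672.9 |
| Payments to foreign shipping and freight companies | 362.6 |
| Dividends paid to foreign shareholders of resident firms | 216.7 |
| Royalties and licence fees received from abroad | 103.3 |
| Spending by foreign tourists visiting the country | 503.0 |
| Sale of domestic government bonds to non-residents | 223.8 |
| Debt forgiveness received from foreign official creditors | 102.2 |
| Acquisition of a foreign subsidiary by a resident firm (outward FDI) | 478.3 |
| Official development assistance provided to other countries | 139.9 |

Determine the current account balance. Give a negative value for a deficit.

Goods: -574.5 + 672.9 - 1011.2 = -912.8
Services: -362.6 + 103.3 + 503.0 = 243.7
Primary income: 266.2 - 242.9 - 216.7 + 101.2 = -92.2
Secondary income: -139.9 + 117.3 = -22.6
Current account = (-912.8) + 243.7 + (-92.2) + (-22.6) = -783.9
(Excluded from the current account — capital account: sale of embassy land to a foreign government 54.7, capital transfers received from emigrants 53.1, debt forgiveness received from foreign official creditors 102.2; financial account: foreign purchases of domestic corporate bonds 771.3, sale of domestic government bonds to non-residents 223.8, acquisition of a foreign subsidiary by a resident firm (outward FDI) 478.3.)

-783.9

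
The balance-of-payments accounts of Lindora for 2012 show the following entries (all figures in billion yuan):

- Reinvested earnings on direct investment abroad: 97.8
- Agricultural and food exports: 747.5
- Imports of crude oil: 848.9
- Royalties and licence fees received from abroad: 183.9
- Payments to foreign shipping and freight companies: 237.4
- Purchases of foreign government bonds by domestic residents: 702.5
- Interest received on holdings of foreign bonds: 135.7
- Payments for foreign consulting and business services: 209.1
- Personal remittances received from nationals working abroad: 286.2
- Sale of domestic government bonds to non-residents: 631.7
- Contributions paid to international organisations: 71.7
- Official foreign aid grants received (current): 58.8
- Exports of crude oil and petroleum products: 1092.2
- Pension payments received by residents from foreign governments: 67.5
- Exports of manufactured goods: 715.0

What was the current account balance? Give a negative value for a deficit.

Goods: 747.5 - 848.9 + 715.0 + 1092.2 = 1705.8
Services: -209.1 - 237.4 + 183.9 = -262.6
Primary income: 97.8 + 135.7 = 233.5
Secondary income: 286.2 + 67.5 - 71.7 + 58.8 = 340.8
Current account = 1705.8 + (-262.6) + 233.5 + 340.8 = 2017.5
(Excluded from the current account — financial account: purchases of foreign government bonds by domestic residents 702.5, sale of domestic government bonds to non-residents 631.7.)

2017.5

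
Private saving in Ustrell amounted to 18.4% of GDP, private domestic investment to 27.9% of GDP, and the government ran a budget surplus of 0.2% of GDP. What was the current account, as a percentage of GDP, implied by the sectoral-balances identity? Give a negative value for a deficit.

By the sectoral-balances identity, CA = (S_private - I) + (T - G).
Private balance = 18.4 - 27.9 = -9.5
Government balance (T - G) = 0.2
CA = -9.5 + 0.2 = -9.3

-9.3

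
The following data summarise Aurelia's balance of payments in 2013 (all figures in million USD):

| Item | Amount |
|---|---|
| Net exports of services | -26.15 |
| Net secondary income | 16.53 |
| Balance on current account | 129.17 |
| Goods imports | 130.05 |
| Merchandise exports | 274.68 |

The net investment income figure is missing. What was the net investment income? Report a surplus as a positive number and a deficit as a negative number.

-5.84

Current account = goods balance + services balance + net primary income + net secondary income
Sum of the known components = 135.01
Net investment income = CA - (known components) = 129.17 - 135.01 = -5.84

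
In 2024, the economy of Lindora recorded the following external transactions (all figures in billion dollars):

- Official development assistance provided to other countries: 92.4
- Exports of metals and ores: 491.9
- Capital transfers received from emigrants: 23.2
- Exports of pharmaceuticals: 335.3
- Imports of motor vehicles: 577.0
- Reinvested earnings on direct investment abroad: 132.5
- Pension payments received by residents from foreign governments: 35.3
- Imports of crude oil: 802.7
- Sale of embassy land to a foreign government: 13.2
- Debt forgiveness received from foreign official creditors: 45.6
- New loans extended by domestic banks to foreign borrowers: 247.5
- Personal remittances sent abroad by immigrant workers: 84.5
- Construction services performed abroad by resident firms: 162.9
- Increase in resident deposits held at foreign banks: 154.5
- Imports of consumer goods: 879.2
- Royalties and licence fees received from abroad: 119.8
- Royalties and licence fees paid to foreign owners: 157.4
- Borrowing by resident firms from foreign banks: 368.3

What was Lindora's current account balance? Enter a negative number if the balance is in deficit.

-1315.5

Goods: -879.2 + 491.9 + 335.3 - 577.0 - 802.7 = -1431.7
Services: 119.8 + 162.9 - 157.4 = 125.3
Primary income: 132.5
Secondary income: 35.3 - 84.5 - 92.4 = -141.6
Current account = (-1431.7) + 125.3 + 132.5 + (-141.6) = -1315.5
(Excluded from the current account — capital account: capital transfers received from emigrants 23.2, sale of embassy land to a foreign government 13.2, debt forgiveness received from foreign official creditors 45.6; financial account: new loans extended by domestic banks to foreign borrowers 247.5, increase in resident deposits held at foreign banks 154.5, borrowing by resident firms from foreign banks 368.3.)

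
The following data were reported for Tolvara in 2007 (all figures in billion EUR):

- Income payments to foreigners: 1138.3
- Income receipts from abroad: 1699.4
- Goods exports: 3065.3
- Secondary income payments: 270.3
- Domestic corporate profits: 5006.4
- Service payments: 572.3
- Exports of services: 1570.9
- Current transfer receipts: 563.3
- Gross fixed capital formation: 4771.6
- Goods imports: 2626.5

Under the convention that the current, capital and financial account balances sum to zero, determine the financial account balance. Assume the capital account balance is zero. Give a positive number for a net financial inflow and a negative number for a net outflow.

Goods balance = 3065.3 - 2626.5 = 438.8
Services balance = 1570.9 - 572.3 = 998.6
Trade balance (goods + services) = 438.8 + 998.6 = 1437.4
Net primary income = 1699.4 - 1138.3 = 561.1
Net secondary income = 563.3 - 270.3 = 293.0
Current account = 1437.4 + 561.1 + 293.0 = 2291.5
Financial account = -(2291.5) = -2291.5

-2291.5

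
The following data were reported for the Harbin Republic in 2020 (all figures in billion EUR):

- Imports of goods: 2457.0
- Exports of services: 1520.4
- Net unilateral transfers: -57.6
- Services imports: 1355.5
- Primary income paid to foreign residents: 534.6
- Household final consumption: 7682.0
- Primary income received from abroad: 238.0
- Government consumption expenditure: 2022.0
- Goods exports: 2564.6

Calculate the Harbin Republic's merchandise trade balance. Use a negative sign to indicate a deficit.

107.6

Goods balance = 2564.6 - 2457.0 = 107.6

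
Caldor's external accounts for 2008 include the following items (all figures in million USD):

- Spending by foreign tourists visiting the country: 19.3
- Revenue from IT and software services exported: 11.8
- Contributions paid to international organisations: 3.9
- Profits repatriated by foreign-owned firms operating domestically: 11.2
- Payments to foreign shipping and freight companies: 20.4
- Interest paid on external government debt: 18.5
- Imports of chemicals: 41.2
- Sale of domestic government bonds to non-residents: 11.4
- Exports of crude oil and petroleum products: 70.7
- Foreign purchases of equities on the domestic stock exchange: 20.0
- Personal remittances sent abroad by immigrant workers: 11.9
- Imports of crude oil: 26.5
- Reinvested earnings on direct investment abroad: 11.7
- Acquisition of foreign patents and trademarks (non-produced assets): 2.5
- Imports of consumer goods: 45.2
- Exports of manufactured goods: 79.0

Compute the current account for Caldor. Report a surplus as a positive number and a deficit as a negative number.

Goods: 70.7 + 79.0 - 45.2 - 26.5 - 41.2 = 36.8
Services: 19.3 - 20.4 + 11.8 = 10.7
Primary income: -18.5 - 11.2 + 11.7 = -18.0
Secondary income: -11.9 - 3.9 = -15.8
Current account = 36.8 + 10.7 + (-18.0) + (-15.8) = 13.7
(Excluded from the current account — financial account: sale of domestic government bonds to non-residents 11.4, foreign purchases of equities on the domestic stock exchange 20.0; capital account: acquisition of foreign patents and trademarks (non-produced assets) 2.5.)

13.7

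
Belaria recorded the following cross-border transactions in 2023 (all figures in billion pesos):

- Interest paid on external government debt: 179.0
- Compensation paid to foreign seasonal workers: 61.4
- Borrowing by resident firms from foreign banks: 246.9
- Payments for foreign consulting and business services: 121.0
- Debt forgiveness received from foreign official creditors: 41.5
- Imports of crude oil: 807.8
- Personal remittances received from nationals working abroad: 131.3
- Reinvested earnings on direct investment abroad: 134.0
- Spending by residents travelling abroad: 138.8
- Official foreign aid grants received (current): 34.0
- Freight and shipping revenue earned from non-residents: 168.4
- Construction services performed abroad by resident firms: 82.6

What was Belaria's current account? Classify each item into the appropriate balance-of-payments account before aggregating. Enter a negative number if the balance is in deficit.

-757.7

Goods: -807.8
Services: 82.6 - 121.0 - 138.8 + 168.4 = -8.8
Primary income: 134.0 - 179.0 - 61.4 = -106.4
Secondary income: 131.3 + 34.0 = 165.3
Current account = (-807.8) + (-8.8) + (-106.4) + 165.3 = -757.7
(Excluded from the current account — financial account: borrowing by resident firms from foreign banks 246.9; capital account: debt forgiveness received from foreign official creditors 41.5.)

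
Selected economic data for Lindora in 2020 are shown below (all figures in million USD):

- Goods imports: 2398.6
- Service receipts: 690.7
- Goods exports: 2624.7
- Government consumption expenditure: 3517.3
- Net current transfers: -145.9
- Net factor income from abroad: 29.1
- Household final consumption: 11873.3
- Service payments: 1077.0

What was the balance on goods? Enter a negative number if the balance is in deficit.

226.1

Goods balance = 2624.7 - 2398.6 = 226.1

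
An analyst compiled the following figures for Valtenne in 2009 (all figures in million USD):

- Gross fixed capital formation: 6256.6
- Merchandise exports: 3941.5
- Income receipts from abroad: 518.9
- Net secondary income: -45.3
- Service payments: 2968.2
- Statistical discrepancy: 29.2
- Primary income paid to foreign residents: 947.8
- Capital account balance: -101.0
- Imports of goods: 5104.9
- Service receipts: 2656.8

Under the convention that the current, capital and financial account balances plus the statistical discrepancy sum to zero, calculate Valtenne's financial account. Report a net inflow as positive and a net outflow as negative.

2020.8

Goods balance = 3941.5 - 5104.9 = -1163.4
Services balance = 2656.8 - 2968.2 = -311.4
Trade balance (goods + services) = -1163.4 + (-311.4) = -1474.8
Net primary income = 518.9 - 947.8 = -428.9
Net secondary income = -45.3
Current account = -1474.8 + (-428.9) + (-45.3) = -1949.0
Financial account = -(-1949.0 + (-101.0) + 29.2) = 2020.8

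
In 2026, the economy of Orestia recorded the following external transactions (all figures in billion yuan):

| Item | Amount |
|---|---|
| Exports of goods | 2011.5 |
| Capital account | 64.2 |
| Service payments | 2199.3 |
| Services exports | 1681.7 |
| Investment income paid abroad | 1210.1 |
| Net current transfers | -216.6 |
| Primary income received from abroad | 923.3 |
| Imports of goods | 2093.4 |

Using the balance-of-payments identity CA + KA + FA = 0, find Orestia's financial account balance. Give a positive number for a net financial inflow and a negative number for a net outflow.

Goods balance = 2011.5 - 2093.4 = -81.9
Services balance = 1681.7 - 2199.3 = -517.6
Trade balance (goods + services) = -81.9 + (-517.6) = -599.5
Net primary income = 923.3 - 1210.1 = -286.8
Net secondary income = -216.6
Current account = -599.5 + (-286.8) + (-216.6) = -1102.9
Financial account = -(-1102.9 + 64.2) = 1038.7

1038.7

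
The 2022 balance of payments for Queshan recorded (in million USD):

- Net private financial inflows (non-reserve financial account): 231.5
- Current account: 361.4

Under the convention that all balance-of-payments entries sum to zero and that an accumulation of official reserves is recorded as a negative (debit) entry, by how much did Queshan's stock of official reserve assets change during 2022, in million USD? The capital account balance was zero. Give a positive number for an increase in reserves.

592.9

Official reserve transactions balance = -(361.4 + 231.5) = -592.9
An accumulation of reserves is recorded as a debit (negative entry), so the change in the stock of reserves is the negative of that balance.
Change in official reserves = -(-592.9) = 592.9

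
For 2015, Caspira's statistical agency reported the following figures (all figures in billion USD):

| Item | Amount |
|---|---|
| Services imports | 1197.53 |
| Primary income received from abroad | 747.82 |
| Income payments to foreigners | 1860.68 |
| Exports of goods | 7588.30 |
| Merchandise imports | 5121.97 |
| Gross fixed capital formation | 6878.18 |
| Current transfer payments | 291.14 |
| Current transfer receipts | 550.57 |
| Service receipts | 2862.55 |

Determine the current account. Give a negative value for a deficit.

3277.92

Goods balance = 7588.30 - 5121.97 = 2466.33
Services balance = 2862.55 - 1197.53 = 1665.02
Trade balance (goods + services) = 2466.33 + 1665.02 = 4131.35
Net primary income = 747.82 - 1860.68 = -1112.86
Net secondary income = 550.57 - 291.14 = 259.43
Current account = 4131.35 + (-1112.86) + 259.43 = 3277.92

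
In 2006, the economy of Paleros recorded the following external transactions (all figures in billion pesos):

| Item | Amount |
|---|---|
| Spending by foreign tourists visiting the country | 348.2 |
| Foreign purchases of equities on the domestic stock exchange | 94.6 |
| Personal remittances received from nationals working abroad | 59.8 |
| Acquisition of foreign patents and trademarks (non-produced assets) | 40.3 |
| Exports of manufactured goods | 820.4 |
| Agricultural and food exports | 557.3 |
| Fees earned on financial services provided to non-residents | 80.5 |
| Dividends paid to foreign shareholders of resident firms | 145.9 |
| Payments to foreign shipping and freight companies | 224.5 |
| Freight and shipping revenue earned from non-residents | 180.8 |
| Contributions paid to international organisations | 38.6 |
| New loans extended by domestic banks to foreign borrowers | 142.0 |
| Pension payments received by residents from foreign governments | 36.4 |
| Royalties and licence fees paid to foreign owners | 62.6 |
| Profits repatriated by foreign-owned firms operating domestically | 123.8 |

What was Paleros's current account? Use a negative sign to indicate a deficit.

1488.0

Goods: 820.4 + 557.3 = 1377.7
Services: -62.6 + 348.2 + 180.8 - 224.5 + 80.5 = 322.4
Primary income: -145.9 - 123.8 = -269.7
Secondary income: -38.6 + 36.4 + 59.8 = 57.6
Current account = 1377.7 + 322.4 + (-269.7) + 57.6 = 1488.0
(Excluded from the current account — financial account: foreign purchases of equities on the domestic stock exchange 94.6, new loans extended by domestic banks to foreign borrowers 142.0; capital account: acquisition of foreign patents and trademarks (non-produced assets) 40.3.)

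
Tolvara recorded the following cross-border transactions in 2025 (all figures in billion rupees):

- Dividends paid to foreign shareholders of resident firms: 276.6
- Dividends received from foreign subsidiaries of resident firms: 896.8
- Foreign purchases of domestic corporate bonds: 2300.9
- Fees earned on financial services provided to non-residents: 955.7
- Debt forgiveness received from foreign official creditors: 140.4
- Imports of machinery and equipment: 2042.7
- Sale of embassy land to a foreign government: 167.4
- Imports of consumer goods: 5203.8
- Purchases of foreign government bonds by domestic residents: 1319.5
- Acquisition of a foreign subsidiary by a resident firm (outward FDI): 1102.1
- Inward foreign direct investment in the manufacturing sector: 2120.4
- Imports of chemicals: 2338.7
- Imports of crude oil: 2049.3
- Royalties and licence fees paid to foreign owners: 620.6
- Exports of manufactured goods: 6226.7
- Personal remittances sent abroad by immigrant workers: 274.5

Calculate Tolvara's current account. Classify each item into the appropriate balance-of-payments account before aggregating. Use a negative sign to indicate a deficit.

-4727.0

Goods: -5203.8 - 2338.7 + 6226.7 - 2049.3 - 2042.7 = -5407.8
Services: 955.7 - 620.6 = 335.1
Primary income: 896.8 - 276.6 = 620.2
Secondary income: -274.5
Current account = (-5407.8) + 335.1 + 620.2 + (-274.5) = -4727.0
(Excluded from the current account — financial account: foreign purchases of domestic corporate bonds 2300.9, purchases of foreign government bonds by domestic residents 1319.5, acquisition of a foreign subsidiary by a resident firm (outward FDI) 1102.1, inward foreign direct investment in the manufacturing sector 2120.4; capital account: debt forgiveness received from foreign official creditors 140.4, sale of embassy land to a foreign government 167.4.)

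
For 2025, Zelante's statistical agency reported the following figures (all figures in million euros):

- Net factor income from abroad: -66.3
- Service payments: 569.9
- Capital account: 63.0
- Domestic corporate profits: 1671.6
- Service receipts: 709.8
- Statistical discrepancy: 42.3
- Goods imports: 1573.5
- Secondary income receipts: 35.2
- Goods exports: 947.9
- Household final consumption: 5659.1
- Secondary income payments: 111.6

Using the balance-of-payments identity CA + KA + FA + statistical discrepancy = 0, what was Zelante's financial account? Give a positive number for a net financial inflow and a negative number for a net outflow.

Goods balance = 947.9 - 1573.5 = -625.6
Services balance = 709.8 - 569.9 = 139.9
Trade balance (goods + services) = -625.6 + 139.9 = -485.7
Net primary income = -66.3
Net secondary income = 35.2 - 111.6 = -76.4
Current account = -485.7 + (-66.3) + (-76.4) = -628.4
Financial account = -(-628.4 + 63.0 + 42.3) = 523.1

523.1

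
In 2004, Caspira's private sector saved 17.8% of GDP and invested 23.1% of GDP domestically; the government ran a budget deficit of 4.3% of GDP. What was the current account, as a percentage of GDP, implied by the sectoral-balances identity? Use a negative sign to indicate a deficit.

-9.6

By the sectoral-balances identity, CA = (S_private - I) + (T - G).
Private balance = 17.8 - 23.1 = -5.3
Government balance (T - G) = -4.3
CA = -5.3 + (-4.3) = -9.6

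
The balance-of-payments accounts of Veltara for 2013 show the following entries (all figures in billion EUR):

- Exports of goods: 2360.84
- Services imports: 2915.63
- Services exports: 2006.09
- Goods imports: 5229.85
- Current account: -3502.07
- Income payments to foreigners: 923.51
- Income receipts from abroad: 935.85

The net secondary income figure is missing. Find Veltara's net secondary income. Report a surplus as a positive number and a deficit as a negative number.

Current account = goods balance + services balance + net primary income + net secondary income
Sum of the known components = -3766.21
Net secondary income = CA - (known components) = -3502.07 - (-3766.21) = 264.14

264.14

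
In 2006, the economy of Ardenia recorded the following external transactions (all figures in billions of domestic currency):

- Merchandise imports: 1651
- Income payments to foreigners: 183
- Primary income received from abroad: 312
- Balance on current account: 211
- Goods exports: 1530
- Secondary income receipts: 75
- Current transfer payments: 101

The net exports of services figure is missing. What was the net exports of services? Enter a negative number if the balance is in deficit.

Current account = goods balance + services balance + net primary income + net secondary income
Sum of the known components = -18
Net exports of services = CA - (known components) = 211 - (-18) = 229

229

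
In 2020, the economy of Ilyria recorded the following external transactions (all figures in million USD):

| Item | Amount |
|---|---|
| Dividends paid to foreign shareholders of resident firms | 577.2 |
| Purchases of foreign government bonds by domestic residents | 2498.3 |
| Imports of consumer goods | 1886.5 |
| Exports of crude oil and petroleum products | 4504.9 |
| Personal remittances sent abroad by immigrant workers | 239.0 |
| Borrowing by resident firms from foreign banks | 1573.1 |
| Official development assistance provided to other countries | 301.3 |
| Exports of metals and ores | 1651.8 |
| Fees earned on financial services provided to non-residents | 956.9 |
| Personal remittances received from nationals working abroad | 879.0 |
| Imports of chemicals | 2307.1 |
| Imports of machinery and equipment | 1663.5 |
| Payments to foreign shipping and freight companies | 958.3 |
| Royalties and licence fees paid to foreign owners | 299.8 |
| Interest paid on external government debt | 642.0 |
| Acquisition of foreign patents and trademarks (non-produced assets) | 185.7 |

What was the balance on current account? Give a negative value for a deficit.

-882.1

Goods: -1886.5 + 4504.9 - 2307.1 + 1651.8 - 1663.5 = 299.6
Services: -299.8 + 956.9 - 958.3 = -301.2
Primary income: -577.2 - 642.0 = -1219.2
Secondary income: -239.0 + 879.0 - 301.3 = 338.7
Current account = 299.6 + (-301.2) + (-1219.2) + 338.7 = -882.1
(Excluded from the current account — financial account: purchases of foreign government bonds by domestic residents 2498.3, borrowing by resident firms from foreign banks 1573.1; capital account: acquisition of foreign patents and trademarks (non-produced assets) 185.7.)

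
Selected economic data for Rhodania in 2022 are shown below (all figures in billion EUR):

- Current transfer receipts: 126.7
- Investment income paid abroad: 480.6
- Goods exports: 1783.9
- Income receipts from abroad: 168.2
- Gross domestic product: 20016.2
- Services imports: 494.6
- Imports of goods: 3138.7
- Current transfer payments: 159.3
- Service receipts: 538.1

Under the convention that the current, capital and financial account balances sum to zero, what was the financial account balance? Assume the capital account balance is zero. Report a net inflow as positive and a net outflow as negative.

Goods balance = 1783.9 - 3138.7 = -1354.8
Services balance = 538.1 - 494.6 = 43.5
Trade balance (goods + services) = -1354.8 + 43.5 = -1311.3
Net primary income = 168.2 - 480.6 = -312.4
Net secondary income = 126.7 - 159.3 = -32.6
Current account = -1311.3 + (-312.4) + (-32.6) = -1656.3
Financial account = -(-1656.3) = 1656.3

1656.3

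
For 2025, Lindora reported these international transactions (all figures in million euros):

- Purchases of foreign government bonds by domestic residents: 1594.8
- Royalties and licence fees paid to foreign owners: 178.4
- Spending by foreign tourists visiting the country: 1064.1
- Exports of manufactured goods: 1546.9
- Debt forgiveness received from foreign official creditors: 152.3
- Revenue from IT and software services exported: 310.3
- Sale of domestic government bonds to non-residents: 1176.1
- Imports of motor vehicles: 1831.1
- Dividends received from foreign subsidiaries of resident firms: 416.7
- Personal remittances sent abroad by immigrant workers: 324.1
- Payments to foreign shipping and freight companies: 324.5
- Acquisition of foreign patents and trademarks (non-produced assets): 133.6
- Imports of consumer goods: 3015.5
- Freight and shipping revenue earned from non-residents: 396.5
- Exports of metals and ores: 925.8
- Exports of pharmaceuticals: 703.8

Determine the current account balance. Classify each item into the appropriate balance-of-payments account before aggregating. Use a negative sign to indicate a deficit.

Goods: 925.8 + 1546.9 - 1831.1 + 703.8 - 3015.5 = -1670.1
Services: -324.5 + 310.3 - 178.4 + 396.5 + 1064.1 = 1268.0
Primary income: 416.7
Secondary income: -324.1
Current account = (-1670.1) + 1268.0 + 416.7 + (-324.1) = -309.5
(Excluded from the current account — financial account: purchases of foreign government bonds by domestic residents 1594.8, sale of domestic government bonds to non-residents 1176.1; capital account: debt forgiveness received from foreign official creditors 152.3, acquisition of foreign patents and trademarks (non-produced assets) 133.6.)

-309.5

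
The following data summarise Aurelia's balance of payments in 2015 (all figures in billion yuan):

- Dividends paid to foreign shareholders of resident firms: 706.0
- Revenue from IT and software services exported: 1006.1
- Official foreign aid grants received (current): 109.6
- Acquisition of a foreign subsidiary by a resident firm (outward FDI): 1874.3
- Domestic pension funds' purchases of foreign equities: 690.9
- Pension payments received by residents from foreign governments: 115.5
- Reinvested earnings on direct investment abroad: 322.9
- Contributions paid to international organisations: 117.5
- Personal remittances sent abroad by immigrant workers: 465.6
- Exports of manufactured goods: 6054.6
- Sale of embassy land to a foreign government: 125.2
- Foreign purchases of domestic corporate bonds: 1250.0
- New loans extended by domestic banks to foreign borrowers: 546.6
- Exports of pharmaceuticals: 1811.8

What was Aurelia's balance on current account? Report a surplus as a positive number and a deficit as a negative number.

8131.4

Goods: 1811.8 + 6054.6 = 7866.4
Services: 1006.1
Primary income: 322.9 - 706.0 = -383.1
Secondary income: 109.6 + 115.5 - 117.5 - 465.6 = -358.0
Current account = 7866.4 + 1006.1 + (-383.1) + (-358.0) = 8131.4
(Excluded from the current account — financial account: acquisition of a foreign subsidiary by a resident firm (outward FDI) 1874.3, domestic pension funds' purchases of foreign equities 690.9, foreign purchases of domestic corporate bonds 1250.0, new loans extended by domestic banks to foreign borrowers 546.6; capital account: sale of embassy land to a foreign government 125.2.)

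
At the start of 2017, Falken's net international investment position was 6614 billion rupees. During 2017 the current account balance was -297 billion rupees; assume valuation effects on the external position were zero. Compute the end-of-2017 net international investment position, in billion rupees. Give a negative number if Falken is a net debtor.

6317

With no valuation effects, change in NIIP = current account = -297
End-of-year NIIP = 6614 + (-297) = 6317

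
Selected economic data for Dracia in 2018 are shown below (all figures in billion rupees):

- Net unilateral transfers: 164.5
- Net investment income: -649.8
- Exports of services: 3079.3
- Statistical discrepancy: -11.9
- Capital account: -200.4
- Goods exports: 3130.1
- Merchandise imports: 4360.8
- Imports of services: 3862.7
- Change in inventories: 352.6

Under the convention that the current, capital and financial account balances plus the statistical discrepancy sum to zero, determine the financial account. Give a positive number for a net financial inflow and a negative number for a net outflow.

Goods balance = 3130.1 - 4360.8 = -1230.7
Services balance = 3079.3 - 3862.7 = -783.4
Trade balance (goods + services) = -1230.7 + (-783.4) = -2014.1
Net primary income = -649.8
Net secondary income = 164.5
Current account = -2014.1 + (-649.8) + 164.5 = -2499.4
Financial account = -(-2499.4 + (-200.4) + (-11.9)) = 2711.7

2711.7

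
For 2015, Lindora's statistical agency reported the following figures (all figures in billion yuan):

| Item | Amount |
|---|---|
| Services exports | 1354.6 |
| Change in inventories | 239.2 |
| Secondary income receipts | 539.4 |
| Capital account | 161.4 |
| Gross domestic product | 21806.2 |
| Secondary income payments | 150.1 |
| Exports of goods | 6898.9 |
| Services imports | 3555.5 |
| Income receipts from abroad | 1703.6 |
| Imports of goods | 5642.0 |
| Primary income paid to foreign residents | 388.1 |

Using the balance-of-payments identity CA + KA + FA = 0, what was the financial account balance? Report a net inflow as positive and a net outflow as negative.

Goods balance = 6898.9 - 5642.0 = 1256.9
Services balance = 1354.6 - 3555.5 = -2200.9
Trade balance (goods + services) = 1256.9 + (-2200.9) = -944.0
Net primary income = 1703.6 - 388.1 = 1315.5
Net secondary income = 539.4 - 150.1 = 389.3
Current account = -944.0 + 1315.5 + 389.3 = 760.8
Financial account = -(760.8 + 161.4) = -922.2

-922.2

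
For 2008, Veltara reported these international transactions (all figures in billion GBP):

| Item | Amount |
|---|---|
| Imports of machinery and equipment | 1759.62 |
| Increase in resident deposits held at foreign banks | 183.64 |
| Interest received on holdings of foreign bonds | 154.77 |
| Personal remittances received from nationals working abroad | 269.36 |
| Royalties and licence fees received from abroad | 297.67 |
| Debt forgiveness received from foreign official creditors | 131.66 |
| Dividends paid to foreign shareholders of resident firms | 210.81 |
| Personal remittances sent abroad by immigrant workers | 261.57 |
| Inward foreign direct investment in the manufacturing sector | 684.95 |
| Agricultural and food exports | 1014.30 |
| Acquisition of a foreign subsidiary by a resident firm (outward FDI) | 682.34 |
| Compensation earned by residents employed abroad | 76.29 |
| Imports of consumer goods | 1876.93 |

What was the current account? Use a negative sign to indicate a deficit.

-2296.54

Goods: -1876.93 + 1014.30 - 1759.62 = -2622.25
Services: 297.67
Primary income: -210.81 + 76.29 + 154.77 = 20.25
Secondary income: 269.36 - 261.57 = 7.79
Current account = (-2622.25) + 297.67 + 20.25 + 7.79 = -2296.54
(Excluded from the current account — financial account: increase in resident deposits held at foreign banks 183.64, inward foreign direct investment in the manufacturing sector 684.95, acquisition of a foreign subsidiary by a resident firm (outward FDI) 682.34; capital account: debt forgiveness received from foreign official creditors 131.66.)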